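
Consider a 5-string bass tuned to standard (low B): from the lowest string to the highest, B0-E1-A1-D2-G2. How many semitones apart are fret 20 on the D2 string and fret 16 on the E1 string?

14 semitones

D2 at fret 20 → A#3 (MIDI 58); E1 at fret 16 → G#2 (MIDI 44).
58 − 44 = 14, so the two pitches are 14 semitones apart, with A#3 the higher.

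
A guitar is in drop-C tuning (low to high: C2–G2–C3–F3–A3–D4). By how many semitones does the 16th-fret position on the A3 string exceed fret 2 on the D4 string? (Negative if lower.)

A3 at fret 16 → C#5 (MIDI 73); D4 at fret 2 → E4 (MIDI 64).
73 − 64 = 9, so the two pitches are 9 semitones apart.

9 semitones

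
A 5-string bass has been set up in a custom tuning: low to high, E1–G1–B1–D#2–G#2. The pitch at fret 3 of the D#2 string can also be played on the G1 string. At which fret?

11

Fret 3 on D#2 is MIDI 39 + 3 = 42 (F#2). On the G1 string (open MIDI 31), that pitch is 42 − 31 = fret 11.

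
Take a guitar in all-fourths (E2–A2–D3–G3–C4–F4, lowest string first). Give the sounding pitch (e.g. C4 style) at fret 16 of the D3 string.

F#4

The open D3 string plus 16 semitones: D–D#–E–F–…–E–F–F#.
The walk passes from B into C once, so the octave number goes from 3 to 4.
(Equivalently spelled Gb4.)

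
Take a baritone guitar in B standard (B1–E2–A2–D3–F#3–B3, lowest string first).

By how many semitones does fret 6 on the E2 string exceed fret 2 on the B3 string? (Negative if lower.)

-15 semitones

E2 at fret 6 → A#2 (MIDI 46); B3 at fret 2 → C#4 (MIDI 61).
46 − 61 = -15, so the two pitches are 15 semitones apart.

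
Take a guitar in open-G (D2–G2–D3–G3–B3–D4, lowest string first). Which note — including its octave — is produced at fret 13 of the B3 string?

C5

B3 is MIDI 59. Adding 13 gives 72, which is C5.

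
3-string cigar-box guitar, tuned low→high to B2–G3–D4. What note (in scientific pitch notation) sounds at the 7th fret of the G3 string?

The open G3 string plus 7 semitones: G–G#–A–A#–B–C–C#–D.
The walk passes from B into C once, so the octave number goes from 3 to 4.

D4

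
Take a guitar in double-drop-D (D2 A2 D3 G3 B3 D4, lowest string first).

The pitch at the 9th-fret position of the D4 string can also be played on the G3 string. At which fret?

Fret 9 on D4 is MIDI 62 + 9 = 71 (B4). On the G3 string (open MIDI 55), that pitch is 71 − 55 = fret 16.

16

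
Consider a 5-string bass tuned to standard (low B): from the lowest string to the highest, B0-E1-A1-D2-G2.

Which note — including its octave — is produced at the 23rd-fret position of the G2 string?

F#4

Each fret is one semitone, so G2 + 23 = F#4.
(Equivalently spelled Gb4.)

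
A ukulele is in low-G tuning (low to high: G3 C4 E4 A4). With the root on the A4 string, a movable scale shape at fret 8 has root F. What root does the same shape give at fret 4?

C♯

Moving from fret 8 to fret 4 shifts the root by -4 semitones.
F down 4 semitones is C♯.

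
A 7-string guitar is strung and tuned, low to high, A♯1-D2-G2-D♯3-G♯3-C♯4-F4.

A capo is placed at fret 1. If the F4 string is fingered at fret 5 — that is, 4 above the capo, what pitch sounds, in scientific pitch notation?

A♯4

The capo raises the open F4 by 1 semitone to F♯4; fretting 4 more gives F4 + 1 + 4 = F4 + 5 semitones = A♯4.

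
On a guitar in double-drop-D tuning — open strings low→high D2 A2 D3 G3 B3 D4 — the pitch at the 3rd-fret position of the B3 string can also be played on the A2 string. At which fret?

17

B3 at fret 3 is B3 + 3 semitones = D4.
The open A2 string is 14 semitones below the open B3, so the same pitch on the A2 string lies at fret 3 + 14 = 17.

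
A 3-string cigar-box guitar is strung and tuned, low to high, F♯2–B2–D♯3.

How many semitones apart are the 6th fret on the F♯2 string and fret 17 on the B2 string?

F♯2 at fret 6 → C3 (MIDI 48); B2 at fret 17 → E4 (MIDI 64).
48 − 64 = -16, so the two pitches are 16 semitones apart, with E4 the higher.

16 semitones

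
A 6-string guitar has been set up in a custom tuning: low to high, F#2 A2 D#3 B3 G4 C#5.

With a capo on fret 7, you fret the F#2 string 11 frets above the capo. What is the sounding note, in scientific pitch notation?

C4

The capo raises the open F#2 by 7 semitones to C#3; fretting 11 more gives F#2 + 7 + 11 = F#2 + 18 semitones = C4.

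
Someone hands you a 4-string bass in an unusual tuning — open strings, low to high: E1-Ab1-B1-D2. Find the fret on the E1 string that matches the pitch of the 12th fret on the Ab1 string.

16

Ab1 at fret 12 is Ab1 + 12 semitones = Ab2.
The open E1 string is 4 semitones below the open Ab1, so the same pitch on the E1 string lies at fret 12 + 4 = 16.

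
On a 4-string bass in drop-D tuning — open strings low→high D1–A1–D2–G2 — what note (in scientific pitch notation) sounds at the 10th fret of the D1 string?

C2

D1 is MIDI 26. Adding 10 gives 36, which is C2.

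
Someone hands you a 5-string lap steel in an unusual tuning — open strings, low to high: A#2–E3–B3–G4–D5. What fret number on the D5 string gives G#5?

6

G#5 is 6 semitones above the open D5 (D–D#–E–F–F#–G–G#), so it sits at fret 6.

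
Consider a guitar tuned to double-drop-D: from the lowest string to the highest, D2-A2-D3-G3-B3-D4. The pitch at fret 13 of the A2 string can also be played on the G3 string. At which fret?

Fret 13 on A2 is MIDI 45 + 13 = 58 (A#3). On the G3 string (open MIDI 55), that pitch is 58 − 55 = fret 3.

3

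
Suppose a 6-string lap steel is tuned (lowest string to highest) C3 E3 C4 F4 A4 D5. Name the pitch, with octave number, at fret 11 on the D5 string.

Db6

D5 is MIDI 74. Adding 11 gives 85, which is Db6.
(Equivalently spelled C#6.)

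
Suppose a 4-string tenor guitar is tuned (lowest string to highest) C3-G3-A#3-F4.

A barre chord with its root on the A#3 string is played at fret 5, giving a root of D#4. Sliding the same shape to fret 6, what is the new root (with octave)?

E4

Moving from fret 5 to fret 6 shifts the root by 1 semitone.
D#4 up 1 semitone is E4.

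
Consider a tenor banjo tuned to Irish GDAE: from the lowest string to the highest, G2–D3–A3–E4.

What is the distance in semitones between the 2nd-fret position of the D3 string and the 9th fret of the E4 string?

21 semitones

D3 at fret 2 → E3 (MIDI 52); E4 at fret 9 → C#5 (MIDI 73).
52 − 73 = -21, so the two pitches are 21 semitones apart, with C#5 the higher.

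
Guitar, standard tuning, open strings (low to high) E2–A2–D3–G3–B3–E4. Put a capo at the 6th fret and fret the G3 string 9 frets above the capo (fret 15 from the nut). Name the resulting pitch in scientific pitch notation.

A#4

The capo raises the open G3 by 6 semitones to C#4; fretting 9 more gives G3 + 6 + 9 = G3 + 15 semitones = A#4.
(Also written Bb.)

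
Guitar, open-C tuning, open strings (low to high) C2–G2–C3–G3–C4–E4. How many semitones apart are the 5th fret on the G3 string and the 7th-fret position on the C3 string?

G3 at fret 5 → C4 (MIDI 60); C3 at fret 7 → G3 (MIDI 55).
60 − 55 = 5, so the two pitches are 5 semitones apart, with C4 the higher.

5 semitones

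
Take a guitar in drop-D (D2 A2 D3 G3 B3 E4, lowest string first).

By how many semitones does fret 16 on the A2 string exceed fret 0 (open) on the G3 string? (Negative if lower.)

A2 at fret 16 → C♯4 (MIDI 61); G3 at fret 0 → G3 (MIDI 55).
61 − 55 = 6, so the two pitches are 6 semitones apart.

6 semitones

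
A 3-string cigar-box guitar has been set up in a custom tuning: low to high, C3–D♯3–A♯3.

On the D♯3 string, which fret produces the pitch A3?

A3 is 6 semitones above the open D♯3 (D#–E–F–F#–G–G#–A), so it sits at fret 6.

6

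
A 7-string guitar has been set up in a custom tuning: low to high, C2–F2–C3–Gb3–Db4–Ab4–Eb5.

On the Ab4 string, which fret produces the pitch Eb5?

7

Eb5 is 7 semitones above the open Ab4 (Ab–A–Bb–B–C–Db–D–Eb), so it sits at fret 7.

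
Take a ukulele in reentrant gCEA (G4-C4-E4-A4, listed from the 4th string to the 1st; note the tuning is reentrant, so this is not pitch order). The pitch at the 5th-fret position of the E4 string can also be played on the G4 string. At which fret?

2

E4 at fret 5 is E4 + 5 semitones = A4.
The open G4 string is 3 semitones above the open E4, so the same pitch on the G4 string lies at fret 5 − 3 = 2.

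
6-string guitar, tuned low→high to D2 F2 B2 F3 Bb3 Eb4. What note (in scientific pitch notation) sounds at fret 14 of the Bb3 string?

C5

Bb3 is MIDI 58. Adding 14 gives 72, which is C5.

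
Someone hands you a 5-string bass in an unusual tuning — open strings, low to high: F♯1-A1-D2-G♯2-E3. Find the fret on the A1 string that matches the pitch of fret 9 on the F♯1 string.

6

Fret 9 on F♯1 is MIDI 30 + 9 = 39 (D♯2). On the A1 string (open MIDI 33), that pitch is 39 − 33 = fret 6.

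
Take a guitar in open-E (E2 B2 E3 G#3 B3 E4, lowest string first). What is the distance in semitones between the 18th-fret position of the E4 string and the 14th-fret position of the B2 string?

21 semitones

E4 at fret 18 → A#5 (MIDI 82); B2 at fret 14 → C#4 (MIDI 61).
82 − 61 = 21, so the two pitches are 21 semitones apart, with A#5 the higher.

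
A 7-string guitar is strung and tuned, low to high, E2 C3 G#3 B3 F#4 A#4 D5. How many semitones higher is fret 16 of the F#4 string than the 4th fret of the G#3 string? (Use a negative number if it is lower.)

F#4 at fret 16 → A#5 (MIDI 82); G#3 at fret 4 → C4 (MIDI 60).
82 − 60 = 22, so the two pitches are 22 semitones apart.

22 semitones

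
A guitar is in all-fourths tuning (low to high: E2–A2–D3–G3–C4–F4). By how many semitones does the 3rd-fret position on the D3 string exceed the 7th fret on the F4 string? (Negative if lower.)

-19 semitones

D3 at fret 3 → F3 (MIDI 53); F4 at fret 7 → C5 (MIDI 72).
53 − 72 = -19, so the two pitches are 19 semitones apart.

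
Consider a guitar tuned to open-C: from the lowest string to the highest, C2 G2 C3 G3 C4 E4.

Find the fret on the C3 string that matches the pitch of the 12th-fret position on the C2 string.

Fret 12 on C2 is MIDI 36 + 12 = 48 (C3). On the C3 string (open MIDI 48), that pitch is 48 − 48 = fret 0.

0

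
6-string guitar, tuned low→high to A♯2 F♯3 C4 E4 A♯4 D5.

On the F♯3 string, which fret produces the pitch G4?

G4 is 13 semitones above the open F♯3 (F#–G–G#–A–…–F–F#–G), so it sits at fret 13.

13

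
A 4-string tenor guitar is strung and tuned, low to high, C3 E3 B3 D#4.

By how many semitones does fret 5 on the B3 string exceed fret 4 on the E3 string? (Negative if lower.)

8 semitones

B3 at fret 5 → E4 (MIDI 64); E3 at fret 4 → G#3 (MIDI 56).
64 − 56 = 8, so the two pitches are 8 semitones apart.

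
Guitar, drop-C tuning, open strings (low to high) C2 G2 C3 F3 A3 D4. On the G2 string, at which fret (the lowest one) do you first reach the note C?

From G2, count semitones up the chromatic scale until reaching C: G–G#–A–A#–B–C — 5 steps.

5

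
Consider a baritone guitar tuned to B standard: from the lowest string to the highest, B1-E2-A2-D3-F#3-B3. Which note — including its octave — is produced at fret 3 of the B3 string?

D4

Each fret is one semitone, so B3 + 3 = D4.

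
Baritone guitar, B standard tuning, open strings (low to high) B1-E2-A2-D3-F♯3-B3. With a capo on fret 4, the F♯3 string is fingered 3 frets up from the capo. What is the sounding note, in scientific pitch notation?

The capo raises the open F♯3 by 4 semitones to A♯3; fretting 3 more gives F♯3 + 4 + 3 = F♯3 + 7 semitones = C♯4.

C♯4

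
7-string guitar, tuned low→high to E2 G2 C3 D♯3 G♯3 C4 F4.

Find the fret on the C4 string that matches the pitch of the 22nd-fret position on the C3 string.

10

C3 at fret 22 is C3 + 22 semitones = A♯4.
The open C4 string is 12 semitones above the open C3, so the same pitch on the C4 string lies at fret 22 − 12 = 10.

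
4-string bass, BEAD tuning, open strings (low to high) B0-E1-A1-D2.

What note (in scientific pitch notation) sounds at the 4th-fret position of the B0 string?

D#1

Each fret is one semitone, so B0 + 4 = D#1.
(Equivalently spelled Eb1.)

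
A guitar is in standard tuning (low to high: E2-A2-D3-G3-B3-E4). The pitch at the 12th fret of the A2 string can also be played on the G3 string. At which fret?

Fret 12 on A2 is MIDI 45 + 12 = 57 (A3). On the G3 string (open MIDI 55), that pitch is 57 − 55 = fret 2.

2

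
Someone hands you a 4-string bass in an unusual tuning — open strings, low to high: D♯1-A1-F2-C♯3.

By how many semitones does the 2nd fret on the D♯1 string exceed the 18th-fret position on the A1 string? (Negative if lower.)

-22 semitones

D♯1 at fret 2 → F1 (MIDI 29); A1 at fret 18 → D♯3 (MIDI 51).
29 − 51 = -22, so the two pitches are 22 semitones apart.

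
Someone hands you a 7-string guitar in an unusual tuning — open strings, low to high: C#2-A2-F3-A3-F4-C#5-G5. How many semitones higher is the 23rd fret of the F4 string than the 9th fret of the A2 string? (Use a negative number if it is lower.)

F4 at fret 23 → E6 (MIDI 88); A2 at fret 9 → F#3 (MIDI 54).
88 − 54 = 34, so the two pitches are 34 semitones apart.

34 semitones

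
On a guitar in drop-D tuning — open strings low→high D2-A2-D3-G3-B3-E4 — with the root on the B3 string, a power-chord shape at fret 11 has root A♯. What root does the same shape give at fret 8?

Moving from fret 11 to fret 8 shifts the root by -3 semitones.
A♯ down 3 semitones is G.

G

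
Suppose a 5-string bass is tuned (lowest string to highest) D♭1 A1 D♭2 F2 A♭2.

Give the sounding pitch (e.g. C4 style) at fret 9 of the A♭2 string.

Each fret is one semitone, so A♭2 + 9 = F3.

F3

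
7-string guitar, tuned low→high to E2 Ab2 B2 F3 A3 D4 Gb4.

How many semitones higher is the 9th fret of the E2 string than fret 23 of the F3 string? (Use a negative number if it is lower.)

E2 at fret 9 → Db3 (MIDI 49); F3 at fret 23 → E5 (MIDI 76).
49 − 76 = -27, so the two pitches are 27 semitones apart.

-27 semitones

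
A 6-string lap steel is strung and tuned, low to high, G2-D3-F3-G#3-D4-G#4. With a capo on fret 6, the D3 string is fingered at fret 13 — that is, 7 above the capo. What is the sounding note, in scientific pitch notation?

The capo raises the open D3 by 6 semitones to G#3; fretting 7 more gives D3 + 6 + 7 = D3 + 13 semitones = D#4.

D#4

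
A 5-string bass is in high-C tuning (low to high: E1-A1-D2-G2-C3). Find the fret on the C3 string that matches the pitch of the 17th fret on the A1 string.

2

Fret 17 on A1 is MIDI 33 + 17 = 50 (D3). On the C3 string (open MIDI 48), that pitch is 50 − 48 = fret 2.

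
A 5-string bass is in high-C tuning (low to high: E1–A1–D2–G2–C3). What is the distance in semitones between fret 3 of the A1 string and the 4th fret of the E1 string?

4 semitones

A1 at fret 3 → C2 (MIDI 36); E1 at fret 4 → G#1 (MIDI 32).
36 − 32 = 4, so the two pitches are 4 semitones apart, with C2 the higher.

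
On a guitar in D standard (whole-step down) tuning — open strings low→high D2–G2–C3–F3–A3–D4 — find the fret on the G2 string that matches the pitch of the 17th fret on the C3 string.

22

C3 at fret 17 is C3 + 17 semitones = F4.
The open G2 string is 5 semitones below the open C3, so the same pitch on the G2 string lies at fret 17 + 5 = 22.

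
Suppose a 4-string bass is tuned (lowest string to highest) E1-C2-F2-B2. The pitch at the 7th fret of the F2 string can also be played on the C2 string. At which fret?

Fret 7 on F2 is MIDI 41 + 7 = 48 (C3). On the C2 string (open MIDI 36), that pitch is 48 − 36 = fret 12.

12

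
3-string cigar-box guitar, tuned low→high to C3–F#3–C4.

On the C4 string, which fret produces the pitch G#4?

G#4 is 8 semitones above the open C4 (C–C#–D–D#–E–F–F#–G–G#), so it sits at fret 8.

8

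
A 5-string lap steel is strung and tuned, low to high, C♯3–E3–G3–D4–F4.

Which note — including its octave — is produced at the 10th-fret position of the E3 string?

E3 is MIDI 52. Adding 10 gives 62, which is D4.

D4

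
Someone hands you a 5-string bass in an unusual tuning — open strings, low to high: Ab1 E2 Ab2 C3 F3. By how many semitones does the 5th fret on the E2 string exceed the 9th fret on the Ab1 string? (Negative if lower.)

4 semitones

E2 at fret 5 → A2 (MIDI 45); Ab1 at fret 9 → F2 (MIDI 41).
45 − 41 = 4, so the two pitches are 4 semitones apart.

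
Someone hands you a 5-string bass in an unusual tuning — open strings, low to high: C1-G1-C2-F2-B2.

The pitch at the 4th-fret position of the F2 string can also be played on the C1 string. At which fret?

Fret 4 on F2 is MIDI 41 + 4 = 45 (A2). On the C1 string (open MIDI 24), that pitch is 45 − 24 = fret 21.

21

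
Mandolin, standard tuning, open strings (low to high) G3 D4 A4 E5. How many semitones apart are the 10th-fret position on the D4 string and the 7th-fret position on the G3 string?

10 semitones

D4 at fret 10 → C5 (MIDI 72); G3 at fret 7 → D4 (MIDI 62).
72 − 62 = 10, so the two pitches are 10 semitones apart, with C5 the higher.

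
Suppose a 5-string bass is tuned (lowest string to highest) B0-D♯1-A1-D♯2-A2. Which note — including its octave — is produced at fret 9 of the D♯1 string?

C2

The open D♯1 string plus 9 semitones: D#–E–F–F#–G–G#–A–A#–B–C.
The walk passes from B into C once, so the octave number goes from 1 to 2.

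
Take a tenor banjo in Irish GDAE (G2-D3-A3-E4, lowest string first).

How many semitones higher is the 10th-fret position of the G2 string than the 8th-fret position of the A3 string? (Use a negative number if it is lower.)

-12 semitones

G2 at fret 10 → F3 (MIDI 53); A3 at fret 8 → F4 (MIDI 65).
53 − 65 = -12, so the two pitches are 12 semitones apart.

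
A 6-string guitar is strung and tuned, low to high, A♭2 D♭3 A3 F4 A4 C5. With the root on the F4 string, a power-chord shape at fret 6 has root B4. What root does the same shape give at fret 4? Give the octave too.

Moving from fret 6 to fret 4 shifts the root by -2 semitones.
B4 down 2 semitones is A4.

A4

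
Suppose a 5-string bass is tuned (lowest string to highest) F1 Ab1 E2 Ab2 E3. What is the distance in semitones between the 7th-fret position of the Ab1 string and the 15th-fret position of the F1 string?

5 semitones

Ab1 at fret 7 → Eb2 (MIDI 39); F1 at fret 15 → Ab2 (MIDI 44).
39 − 44 = -5, so the two pitches are 5 semitones apart, with Ab2 the higher.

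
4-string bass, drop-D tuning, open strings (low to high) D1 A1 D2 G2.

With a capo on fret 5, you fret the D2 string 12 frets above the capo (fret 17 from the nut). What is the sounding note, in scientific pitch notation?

The capo raises the open D2 by 5 semitones to G2; fretting 12 more gives D2 + 5 + 12 = D2 + 17 semitones = G3.

G3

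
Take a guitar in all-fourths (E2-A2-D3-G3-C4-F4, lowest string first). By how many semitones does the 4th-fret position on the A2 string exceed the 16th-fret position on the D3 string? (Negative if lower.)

A2 at fret 4 → C#3 (MIDI 49); D3 at fret 16 → F#4 (MIDI 66).
49 − 66 = -17, so the two pitches are 17 semitones apart.

-17 semitones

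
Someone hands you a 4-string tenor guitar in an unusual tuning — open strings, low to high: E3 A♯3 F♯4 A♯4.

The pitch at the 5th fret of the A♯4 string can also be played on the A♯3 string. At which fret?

Fret 5 on A♯4 is MIDI 70 + 5 = 75 (D♯5). On the A♯3 string (open MIDI 58), that pitch is 75 − 58 = fret 17.

17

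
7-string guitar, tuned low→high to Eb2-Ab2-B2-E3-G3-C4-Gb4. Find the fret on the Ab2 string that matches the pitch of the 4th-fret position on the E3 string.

12

E3 at fret 4 is E3 + 4 semitones = Ab3.
The open Ab2 string is 8 semitones below the open E3, so the same pitch on the Ab2 string lies at fret 4 + 8 = 12.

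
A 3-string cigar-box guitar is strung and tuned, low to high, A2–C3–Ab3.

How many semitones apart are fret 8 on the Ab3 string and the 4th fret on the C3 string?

12 semitones

Ab3 at fret 8 → E4 (MIDI 64); C3 at fret 4 → E3 (MIDI 52).
64 − 52 = 12, so the two pitches are 12 semitones apart, with E4 the higher.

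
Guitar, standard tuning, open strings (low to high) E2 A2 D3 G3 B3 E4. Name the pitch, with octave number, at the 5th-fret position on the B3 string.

E4

The open B3 string plus 5 semitones: B–C–C#–D–D#–E.
The walk passes from B into C once, so the octave number goes from 3 to 4.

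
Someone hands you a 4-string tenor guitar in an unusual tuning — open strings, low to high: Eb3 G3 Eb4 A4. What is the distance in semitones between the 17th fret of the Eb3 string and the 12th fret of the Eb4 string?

Eb3 at fret 17 → Ab4 (MIDI 68); Eb4 at fret 12 → Eb5 (MIDI 75).
68 − 75 = -7, so the two pitches are 7 semitones apart, with Eb5 the higher.

7 semitones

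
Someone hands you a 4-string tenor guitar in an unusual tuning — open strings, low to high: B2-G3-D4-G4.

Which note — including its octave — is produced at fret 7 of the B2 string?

F#3

Each fret is one semitone, so B2 + 7 = F#3.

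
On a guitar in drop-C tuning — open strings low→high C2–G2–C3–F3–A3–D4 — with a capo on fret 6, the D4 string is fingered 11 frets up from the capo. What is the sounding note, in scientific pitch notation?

G5

The capo raises the open D4 by 6 semitones to G#4; fretting 11 more gives D4 + 6 + 11 = D4 + 17 semitones = G5.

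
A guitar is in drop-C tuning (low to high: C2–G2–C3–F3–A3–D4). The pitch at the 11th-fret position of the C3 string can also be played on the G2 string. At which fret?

C3 at fret 11 is C3 + 11 semitones = B3.
The open G2 string is 5 semitones below the open C3, so the same pitch on the G2 string lies at fret 11 + 5 = 16.

16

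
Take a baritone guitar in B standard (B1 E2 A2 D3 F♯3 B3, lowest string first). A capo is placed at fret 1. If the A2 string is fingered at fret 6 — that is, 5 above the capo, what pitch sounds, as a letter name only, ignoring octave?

D♯

The capo raises the open A2 by 1 semitone to A♯2; fretting 5 more gives A2 + 1 + 5 = A2 + 6 semitones, landing on D♯.
(Also written E♭.)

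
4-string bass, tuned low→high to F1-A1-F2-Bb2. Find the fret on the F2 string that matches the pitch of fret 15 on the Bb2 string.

20

Bb2 at fret 15 is Bb2 + 15 semitones = Db4.
The open F2 string is 5 semitones below the open Bb2, so the same pitch on the F2 string lies at fret 15 + 5 = 20.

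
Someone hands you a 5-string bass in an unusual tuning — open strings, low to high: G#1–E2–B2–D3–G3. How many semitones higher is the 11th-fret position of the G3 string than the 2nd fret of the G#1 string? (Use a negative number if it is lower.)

G3 at fret 11 → F#4 (MIDI 66); G#1 at fret 2 → A#1 (MIDI 34).
66 − 34 = 32, so the two pitches are 32 semitones apart.

32 semitones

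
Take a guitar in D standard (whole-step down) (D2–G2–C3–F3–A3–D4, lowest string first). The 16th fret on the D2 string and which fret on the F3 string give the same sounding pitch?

D2 at fret 16 is D2 + 16 semitones = F♯3.
The open F3 string is 15 semitones above the open D2, so the same pitch on the F3 string lies at fret 16 − 15 = 1.

1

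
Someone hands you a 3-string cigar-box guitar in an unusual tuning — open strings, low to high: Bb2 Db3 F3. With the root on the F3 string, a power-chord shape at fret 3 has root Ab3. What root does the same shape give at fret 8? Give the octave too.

Db4

Moving from fret 3 to fret 8 shifts the root by 5 semitones.
Ab3 up 5 semitones is Db4.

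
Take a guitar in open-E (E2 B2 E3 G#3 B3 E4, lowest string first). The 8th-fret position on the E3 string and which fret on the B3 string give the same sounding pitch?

1

E3 at fret 8 is E3 + 8 semitones = C4.
The open B3 string is 7 semitones above the open E3, so the same pitch on the B3 string lies at fret 8 − 7 = 1.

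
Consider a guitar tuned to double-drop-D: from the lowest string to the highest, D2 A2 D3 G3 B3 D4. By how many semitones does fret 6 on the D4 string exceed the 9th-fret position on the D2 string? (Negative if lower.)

D4 at fret 6 → G♯4 (MIDI 68); D2 at fret 9 → B2 (MIDI 47).
68 − 47 = 21, so the two pitches are 21 semitones apart.

21 semitones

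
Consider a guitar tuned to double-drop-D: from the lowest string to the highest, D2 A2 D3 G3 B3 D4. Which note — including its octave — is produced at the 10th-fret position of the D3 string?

D3 is MIDI 50. Adding 10 gives 60, which is C4.

C4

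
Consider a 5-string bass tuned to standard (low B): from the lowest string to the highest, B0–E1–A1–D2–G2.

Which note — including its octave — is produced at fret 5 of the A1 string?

D2

Each fret is one semitone, so A1 + 5 = D2.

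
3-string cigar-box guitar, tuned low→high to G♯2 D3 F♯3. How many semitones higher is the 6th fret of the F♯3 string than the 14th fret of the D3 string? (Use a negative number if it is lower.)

-4 semitones

F♯3 at fret 6 → C4 (MIDI 60); D3 at fret 14 → E4 (MIDI 64).
60 − 64 = -4, so the two pitches are 4 semitones apart.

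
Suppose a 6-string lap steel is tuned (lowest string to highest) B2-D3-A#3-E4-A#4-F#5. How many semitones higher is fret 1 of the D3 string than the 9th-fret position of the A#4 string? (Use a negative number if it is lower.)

D3 at fret 1 → D#3 (MIDI 51); A#4 at fret 9 → G5 (MIDI 79).
51 − 79 = -28, so the two pitches are 28 semitones apart.

-28 semitones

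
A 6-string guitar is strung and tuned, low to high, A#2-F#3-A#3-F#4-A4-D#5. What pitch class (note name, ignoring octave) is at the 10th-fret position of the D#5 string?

C#

D#5 is MIDI 75. Adding 10 gives 85; 85 mod 12 = 1, i.e. C#.
(Equivalently spelled Db.)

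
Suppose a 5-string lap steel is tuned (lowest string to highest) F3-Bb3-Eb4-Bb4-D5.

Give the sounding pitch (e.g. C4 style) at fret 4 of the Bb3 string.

D4

Each fret is one semitone, so Bb3 + 4 = D4.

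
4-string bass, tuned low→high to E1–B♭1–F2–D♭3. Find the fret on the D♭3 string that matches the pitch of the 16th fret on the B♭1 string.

Fret 16 on B♭1 is MIDI 34 + 16 = 50 (D3). On the D♭3 string (open MIDI 49), that pitch is 50 − 49 = fret 1.

1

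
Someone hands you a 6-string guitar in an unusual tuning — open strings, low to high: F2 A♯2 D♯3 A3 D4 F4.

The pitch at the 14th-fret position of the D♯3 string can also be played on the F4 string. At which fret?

0

Fret 14 on D♯3 is MIDI 51 + 14 = 65 (F4). On the F4 string (open MIDI 65), that pitch is 65 − 65 = fret 0.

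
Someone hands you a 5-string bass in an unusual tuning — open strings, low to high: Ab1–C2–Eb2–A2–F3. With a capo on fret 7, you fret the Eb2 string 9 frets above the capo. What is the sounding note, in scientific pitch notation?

The capo raises the open Eb2 by 7 semitones to Bb2; fretting 9 more gives Eb2 + 7 + 9 = Eb2 + 16 semitones = G3.

G3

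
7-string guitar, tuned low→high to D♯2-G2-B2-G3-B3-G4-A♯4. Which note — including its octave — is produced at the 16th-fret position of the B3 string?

Each fret is one semitone, so B3 + 16 = D♯5.
(Equivalently spelled E♭5.)

D♯5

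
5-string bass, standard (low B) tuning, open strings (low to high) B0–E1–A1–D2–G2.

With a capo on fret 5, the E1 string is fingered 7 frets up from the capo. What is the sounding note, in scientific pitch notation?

The capo raises the open E1 by 5 semitones to A1; fretting 7 more gives E1 + 5 + 7 = E1 + 12 semitones = E2.

E2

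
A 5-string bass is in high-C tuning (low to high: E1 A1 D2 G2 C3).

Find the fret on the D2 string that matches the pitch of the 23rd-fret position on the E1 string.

13

E1 at fret 23 is E1 + 23 semitones = D♯3.
The open D2 string is 10 semitones above the open E1, so the same pitch on the D2 string lies at fret 23 − 10 = 13.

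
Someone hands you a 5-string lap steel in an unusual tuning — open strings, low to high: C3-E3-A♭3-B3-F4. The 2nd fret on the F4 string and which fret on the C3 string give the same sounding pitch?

F4 at fret 2 is F4 + 2 semitones = G4.
The open C3 string is 17 semitones below the open F4, so the same pitch on the C3 string lies at fret 2 + 17 = 19.

19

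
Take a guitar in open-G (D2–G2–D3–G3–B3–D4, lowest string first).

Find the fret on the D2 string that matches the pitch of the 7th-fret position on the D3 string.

19

D3 at fret 7 is D3 + 7 semitones = A3.
The open D2 string is 12 semitones below the open D3, so the same pitch on the D2 string lies at fret 7 + 12 = 19.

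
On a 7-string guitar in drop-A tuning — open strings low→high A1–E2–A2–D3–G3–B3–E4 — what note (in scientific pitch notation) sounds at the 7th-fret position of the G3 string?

D4

Each fret is one semitone, so G3 + 7 = D4.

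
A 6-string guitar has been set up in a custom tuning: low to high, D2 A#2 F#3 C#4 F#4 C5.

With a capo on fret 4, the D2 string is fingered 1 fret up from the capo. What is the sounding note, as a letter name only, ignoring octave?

G

The capo raises the open D2 by 4 semitones to F#2; fretting 1 more gives D2 + 4 + 1 = D2 + 5 semitones, landing on G.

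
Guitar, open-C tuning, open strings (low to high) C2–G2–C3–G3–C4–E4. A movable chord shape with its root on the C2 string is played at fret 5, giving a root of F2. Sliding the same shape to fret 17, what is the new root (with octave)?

F3

Moving from fret 5 to fret 17 shifts the root by 12 semitones.
F2 up 12 semitones is F3.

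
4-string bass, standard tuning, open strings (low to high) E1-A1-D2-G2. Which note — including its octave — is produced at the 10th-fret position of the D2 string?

D2 is MIDI 38. Adding 10 gives 48, which is C3.

C3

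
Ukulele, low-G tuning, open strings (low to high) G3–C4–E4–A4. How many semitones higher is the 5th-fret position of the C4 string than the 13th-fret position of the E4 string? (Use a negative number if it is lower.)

C4 at fret 5 → F4 (MIDI 65); E4 at fret 13 → F5 (MIDI 77).
65 − 77 = -12, so the two pitches are 12 semitones apart.

-12 semitones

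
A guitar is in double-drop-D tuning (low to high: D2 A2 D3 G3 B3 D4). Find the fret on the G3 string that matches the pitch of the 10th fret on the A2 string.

0

A2 at fret 10 is A2 + 10 semitones = G3.
The open G3 string is 10 semitones above the open A2, so the same pitch on the G3 string lies at fret 10 − 10 = 0.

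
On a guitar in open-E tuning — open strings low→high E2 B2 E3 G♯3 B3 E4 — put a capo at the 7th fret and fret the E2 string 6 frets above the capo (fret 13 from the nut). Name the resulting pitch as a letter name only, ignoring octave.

F

The capo raises the open E2 by 7 semitones to B2; fretting 6 more gives E2 + 7 + 6 = E2 + 13 semitones, landing on F.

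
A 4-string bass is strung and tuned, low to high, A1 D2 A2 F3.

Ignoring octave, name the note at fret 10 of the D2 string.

Each fret is one semitone, so D2 + 10 = C.

C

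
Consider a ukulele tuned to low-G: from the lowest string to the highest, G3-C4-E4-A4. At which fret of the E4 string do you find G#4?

G#4 is 4 semitones above the open E4 (E–F–F#–G–G#), so it sits at fret 4.

4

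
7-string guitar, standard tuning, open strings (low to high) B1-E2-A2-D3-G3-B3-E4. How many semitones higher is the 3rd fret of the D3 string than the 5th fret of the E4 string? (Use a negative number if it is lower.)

-16 semitones

D3 at fret 3 → F3 (MIDI 53); E4 at fret 5 → A4 (MIDI 69).
53 − 69 = -16, so the two pitches are 16 semitones apart.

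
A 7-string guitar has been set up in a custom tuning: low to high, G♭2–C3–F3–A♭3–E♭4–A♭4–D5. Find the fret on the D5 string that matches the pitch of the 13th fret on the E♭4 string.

E♭4 at fret 13 is E♭4 + 13 semitones = E5.
The open D5 string is 11 semitones above the open E♭4, so the same pitch on the D5 string lies at fret 13 − 11 = 2.

2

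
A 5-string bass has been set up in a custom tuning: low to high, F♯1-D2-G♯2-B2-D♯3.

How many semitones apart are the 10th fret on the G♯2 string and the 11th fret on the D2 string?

G♯2 at fret 10 → F♯3 (MIDI 54); D2 at fret 11 → C♯3 (MIDI 49).
54 − 49 = 5, so the two pitches are 5 semitones apart, with F♯3 the higher.

5 semitones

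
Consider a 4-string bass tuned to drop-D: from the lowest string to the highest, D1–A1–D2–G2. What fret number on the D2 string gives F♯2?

F♯2 is 4 semitones above the open D2 (D–D#–E–F–F#), so it sits at fret 4.

4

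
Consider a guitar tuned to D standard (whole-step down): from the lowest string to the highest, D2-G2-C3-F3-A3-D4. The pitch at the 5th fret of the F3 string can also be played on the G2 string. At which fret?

F3 at fret 5 is F3 + 5 semitones = A#3.
The open G2 string is 10 semitones below the open F3, so the same pitch on the G2 string lies at fret 5 + 10 = 15.

15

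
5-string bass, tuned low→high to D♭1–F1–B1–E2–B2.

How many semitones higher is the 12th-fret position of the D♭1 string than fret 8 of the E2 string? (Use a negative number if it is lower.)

D♭1 at fret 12 → D♭2 (MIDI 37); E2 at fret 8 → C3 (MIDI 48).
37 − 48 = -11, so the two pitches are 11 semitones apart.

-11 semitones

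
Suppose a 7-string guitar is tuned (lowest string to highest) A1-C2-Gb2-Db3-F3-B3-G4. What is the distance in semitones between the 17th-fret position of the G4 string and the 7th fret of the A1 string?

G4 at fret 17 → C6 (MIDI 84); A1 at fret 7 → E2 (MIDI 40).
84 − 40 = 44, so the two pitches are 44 semitones apart, with C6 the higher.

44 semitones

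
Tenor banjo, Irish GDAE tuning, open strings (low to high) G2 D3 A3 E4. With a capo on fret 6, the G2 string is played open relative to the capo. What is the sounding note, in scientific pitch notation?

C#3

The capo raises the open G2 by 6 semitones to C#3; fretting 0 more gives G2 + 6 + 0 = G2 + 6 semitones = C#3.
(Also written Db.)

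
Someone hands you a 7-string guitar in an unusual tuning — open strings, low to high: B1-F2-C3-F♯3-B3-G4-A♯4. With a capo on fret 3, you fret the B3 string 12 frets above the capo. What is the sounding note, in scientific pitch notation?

The capo raises the open B3 by 3 semitones to D4; fretting 12 more gives B3 + 3 + 12 = B3 + 15 semitones = D5.

D5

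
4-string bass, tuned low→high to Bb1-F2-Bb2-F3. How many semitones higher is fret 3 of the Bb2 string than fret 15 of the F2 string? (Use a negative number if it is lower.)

Bb2 at fret 3 → Db3 (MIDI 49); F2 at fret 15 → Ab3 (MIDI 56).
49 − 56 = -7, so the two pitches are 7 semitones apart.

-7 semitones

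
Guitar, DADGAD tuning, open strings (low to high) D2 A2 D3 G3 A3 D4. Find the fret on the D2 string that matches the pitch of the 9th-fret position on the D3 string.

D3 at fret 9 is D3 + 9 semitones = B3.
The open D2 string is 12 semitones below the open D3, so the same pitch on the D2 string lies at fret 9 + 12 = 21.

21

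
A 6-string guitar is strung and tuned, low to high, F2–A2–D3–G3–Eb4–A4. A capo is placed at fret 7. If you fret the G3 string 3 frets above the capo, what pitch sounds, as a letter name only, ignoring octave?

The capo raises the open G3 by 7 semitones to D4; fretting 3 more gives G3 + 7 + 3 = G3 + 10 semitones, landing on F.

F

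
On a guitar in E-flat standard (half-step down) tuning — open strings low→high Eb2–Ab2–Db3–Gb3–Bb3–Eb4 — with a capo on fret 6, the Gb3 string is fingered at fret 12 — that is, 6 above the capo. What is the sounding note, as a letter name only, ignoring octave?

Gb

The capo raises the open Gb3 by 6 semitones to C4; fretting 6 more gives Gb3 + 6 + 6 = Gb3 + 12 semitones, landing on Gb.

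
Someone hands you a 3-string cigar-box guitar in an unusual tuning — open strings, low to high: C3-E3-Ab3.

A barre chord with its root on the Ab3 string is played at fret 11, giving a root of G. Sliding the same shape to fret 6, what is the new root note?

D

Moving from fret 11 to fret 6 shifts the root by -5 semitones.
G down 5 semitones is D.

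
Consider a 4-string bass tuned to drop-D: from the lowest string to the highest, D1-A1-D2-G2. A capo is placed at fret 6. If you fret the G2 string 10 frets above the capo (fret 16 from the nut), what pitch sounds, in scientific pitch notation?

B3

The capo raises the open G2 by 6 semitones to C#3; fretting 10 more gives G2 + 6 + 10 = G2 + 16 semitones = B3.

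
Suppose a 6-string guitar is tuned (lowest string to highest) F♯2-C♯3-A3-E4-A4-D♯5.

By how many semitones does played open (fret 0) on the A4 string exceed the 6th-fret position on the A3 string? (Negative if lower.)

A4 at fret 0 → A4 (MIDI 69); A3 at fret 6 → D♯4 (MIDI 63).
69 − 63 = 6, so the two pitches are 6 semitones apart.

6 semitones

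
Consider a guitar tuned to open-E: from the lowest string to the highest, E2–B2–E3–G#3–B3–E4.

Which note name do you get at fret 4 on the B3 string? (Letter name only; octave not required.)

D#

B3 is MIDI 59. Adding 4 gives 63; 63 mod 12 = 3, i.e. D#.
(Equivalently spelled Eb.)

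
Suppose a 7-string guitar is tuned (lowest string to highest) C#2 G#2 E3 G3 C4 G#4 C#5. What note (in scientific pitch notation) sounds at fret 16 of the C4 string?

C4 is MIDI 60. Adding 16 gives 76, which is E5.

E5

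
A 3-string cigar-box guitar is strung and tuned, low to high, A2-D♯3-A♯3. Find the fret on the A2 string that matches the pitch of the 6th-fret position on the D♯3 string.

12

D♯3 at fret 6 is D♯3 + 6 semitones = A3.
The open A2 string is 6 semitones below the open D♯3, so the same pitch on the A2 string lies at fret 6 + 6 = 12.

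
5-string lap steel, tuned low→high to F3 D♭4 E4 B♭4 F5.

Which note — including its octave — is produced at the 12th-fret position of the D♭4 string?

The open D♭4 string plus 12 semitones: Db–D–Eb–E–…–B–C–Db.
The walk passes from B into C once, so the octave number goes from 4 to 5.
(Equivalently spelled C♯5.)

D♭5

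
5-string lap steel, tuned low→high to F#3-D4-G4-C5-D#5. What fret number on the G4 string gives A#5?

A#5 is 15 semitones above the open G4 (G–G#–A–A#–…–G#–A–A#), so it sits at fret 15.

15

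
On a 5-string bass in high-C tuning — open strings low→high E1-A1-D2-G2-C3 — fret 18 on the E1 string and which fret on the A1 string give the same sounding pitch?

Fret 18 on E1 is MIDI 28 + 18 = 46 (A♯2). On the A1 string (open MIDI 33), that pitch is 46 − 33 = fret 13.

13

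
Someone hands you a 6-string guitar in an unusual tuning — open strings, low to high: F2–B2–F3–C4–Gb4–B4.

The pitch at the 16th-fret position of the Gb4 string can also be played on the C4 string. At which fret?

22

Gb4 at fret 16 is Gb4 + 16 semitones = Bb5.
The open C4 string is 6 semitones below the open Gb4, so the same pitch on the C4 string lies at fret 16 + 6 = 22.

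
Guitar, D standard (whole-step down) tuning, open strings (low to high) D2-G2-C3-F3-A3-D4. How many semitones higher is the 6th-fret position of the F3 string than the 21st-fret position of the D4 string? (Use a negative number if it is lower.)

-24 semitones

F3 at fret 6 → B3 (MIDI 59); D4 at fret 21 → B5 (MIDI 83).
59 − 83 = -24, so the two pitches are 24 semitones apart.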